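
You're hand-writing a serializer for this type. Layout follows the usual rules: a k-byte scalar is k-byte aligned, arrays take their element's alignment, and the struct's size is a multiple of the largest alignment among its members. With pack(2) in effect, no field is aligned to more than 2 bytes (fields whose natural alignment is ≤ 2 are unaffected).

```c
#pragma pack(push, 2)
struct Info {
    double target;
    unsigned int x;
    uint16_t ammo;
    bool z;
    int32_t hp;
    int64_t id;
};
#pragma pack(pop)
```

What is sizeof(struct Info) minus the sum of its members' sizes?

1

@0: target [8B, align 2] → 8
@8: x [4B, align 2] → 12
@12: ammo [2B, align 2] → 14
@14: z [1B, align 1] → 15
+1 pad (align 2)
@16: hp [4B, align 2] → 20
@20: id [8B, align 2] → 28
size 28, align 2
data bytes 27, size 28 → padding 1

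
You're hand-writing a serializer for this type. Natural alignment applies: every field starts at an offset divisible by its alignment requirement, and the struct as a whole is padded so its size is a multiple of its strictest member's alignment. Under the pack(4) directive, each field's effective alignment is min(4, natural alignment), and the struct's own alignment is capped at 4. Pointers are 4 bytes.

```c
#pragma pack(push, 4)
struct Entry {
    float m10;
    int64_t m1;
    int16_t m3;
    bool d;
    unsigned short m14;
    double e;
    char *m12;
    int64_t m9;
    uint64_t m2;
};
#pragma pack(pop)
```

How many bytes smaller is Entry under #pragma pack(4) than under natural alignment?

8

natural layout:
  0..4  m10  (4B, 4-aligned)
  4..8  -- padding (4B)
  8..16  m1  (8B, 8-aligned)
  16..18  m3  (2B, 2-aligned)
  18..19  d  (1B, 1-aligned)
  19..20  -- padding (1B)
  20..22  m14  (2B, 2-aligned)
  22..24  -- padding (2B)
  24..32  e  (8B, 8-aligned)
  32..36  m12  (4B, 4-aligned)
  36..40  -- padding (4B)
  40..48  m9  (8B, 8-aligned)
  48..56  m2  (8B, 8-aligned)
  sizeof = 56, alignof = 8
packed(4) layout:
  0..4  m10  (4B, 4-aligned)
  4..12  m1  (8B, 4-aligned)
  12..14  m3  (2B, 2-aligned)
  14..15  d  (1B, 1-aligned)
  15..16  -- padding (1B)
  16..18  m14  (2B, 2-aligned)
  18..20  -- padding (2B)
  20..28  e  (8B, 4-aligned)
  28..32  m12  (4B, 4-aligned)
  32..40  m9  (8B, 4-aligned)
  40..48  m2  (8B, 4-aligned)
  sizeof = 48, alignof = 4
56 − 48 = 8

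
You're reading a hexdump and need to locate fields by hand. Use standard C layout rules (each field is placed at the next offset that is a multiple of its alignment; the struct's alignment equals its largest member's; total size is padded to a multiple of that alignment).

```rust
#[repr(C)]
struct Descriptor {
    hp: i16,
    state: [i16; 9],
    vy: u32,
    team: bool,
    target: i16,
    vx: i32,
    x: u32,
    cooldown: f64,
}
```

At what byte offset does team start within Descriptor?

24

hp at 0 (size 2, align 2) → ends 2
state at 2 (size 18, align 2) → ends 20
vy at 20 (size 4, align 4) → ends 24
team at 24 (size 1, align 1) → ends 25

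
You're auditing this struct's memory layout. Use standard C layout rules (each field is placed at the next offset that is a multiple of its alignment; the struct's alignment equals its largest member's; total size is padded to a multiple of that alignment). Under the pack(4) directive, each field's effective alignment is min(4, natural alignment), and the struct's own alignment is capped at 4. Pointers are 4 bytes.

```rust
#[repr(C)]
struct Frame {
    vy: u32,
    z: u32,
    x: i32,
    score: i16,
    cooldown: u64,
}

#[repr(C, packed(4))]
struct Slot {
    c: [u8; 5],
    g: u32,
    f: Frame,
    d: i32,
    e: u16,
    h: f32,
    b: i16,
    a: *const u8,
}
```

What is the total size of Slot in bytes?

Frame: @0: vy [4B, align 4] → 4; @4: z [4B, align 4] → 8; @8: x [4B, align 4] → 12; @12: score [2B, align 2] → 14; +2 pad (align 8); @16: cooldown [8B, align 8] → 24; size 24, align 8
@0: c [5B, align 1] → 5
+3 pad (align 4)
@8: g [4B, align 4] → 12
@12: f [24B, align 4] → 36
@36: d [4B, align 4] → 40
@40: e [2B, align 2] → 42
+2 pad (align 4)
@44: h [4B, align 4] → 48
@48: b [2B, align 2] → 50
+2 pad (align 4)
@52: a [4B, align 4] → 56
size 56, align 4

56 bytes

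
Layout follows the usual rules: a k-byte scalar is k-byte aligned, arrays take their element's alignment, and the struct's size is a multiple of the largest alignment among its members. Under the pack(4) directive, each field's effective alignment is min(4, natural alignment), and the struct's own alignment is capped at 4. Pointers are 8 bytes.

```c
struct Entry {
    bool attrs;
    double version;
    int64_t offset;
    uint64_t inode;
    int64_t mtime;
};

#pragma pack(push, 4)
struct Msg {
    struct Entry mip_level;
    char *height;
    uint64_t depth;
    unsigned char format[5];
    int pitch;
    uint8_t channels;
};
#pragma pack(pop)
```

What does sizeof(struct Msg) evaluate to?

Entry: @0: attrs [1B, align 1] → 1; +7 pad (align 8); @8: version [8B, align 8] → 16; @16: offset [8B, align 8] → 24; @24: inode [8B, align 8] → 32; @32: mtime [8B, align 8] → 40; size 40, align 8
@0: mip_level [40B, align 4] → 40
@40: height [8B, align 4] → 48
@48: depth [8B, align 4] → 56
@56: format [5B, align 1] → 61
+3 pad (align 4)
@64: pitch [4B, align 4] → 68
@68: channels [1B, align 1] → 69
+3 tail pad (align 4)
size 72, align 4

72 bytes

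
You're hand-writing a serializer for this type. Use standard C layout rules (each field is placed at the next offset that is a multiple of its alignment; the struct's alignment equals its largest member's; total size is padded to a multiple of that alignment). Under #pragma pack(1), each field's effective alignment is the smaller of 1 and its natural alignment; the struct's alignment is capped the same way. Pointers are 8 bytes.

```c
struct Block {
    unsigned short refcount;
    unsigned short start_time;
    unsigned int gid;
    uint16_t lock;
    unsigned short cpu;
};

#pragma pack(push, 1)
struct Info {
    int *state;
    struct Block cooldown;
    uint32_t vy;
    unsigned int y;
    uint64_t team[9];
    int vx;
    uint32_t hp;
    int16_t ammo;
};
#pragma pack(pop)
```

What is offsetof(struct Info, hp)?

Block: refcount at 0 (size 2, align 2) → ends 2; start_time at 2 (size 2, align 2) → ends 4; gid at 4 (size 4, align 4) → ends 8; lock at 8 (size 2, align 2) → ends 10; cpu at 10 (size 2, align 2) → ends 12; total 12 bytes, alignment 4
state at 0 (size 8, align 1) → ends 8
cooldown at 8 (size 12, align 1) → ends 20
vy at 20 (size 4, align 1) → ends 24
y at 24 (size 4, align 1) → ends 28
team at 28 (size 72, align 1) → ends 100
vx at 100 (size 4, align 1) → ends 104
hp at 104 (size 4, align 1) → ends 108

104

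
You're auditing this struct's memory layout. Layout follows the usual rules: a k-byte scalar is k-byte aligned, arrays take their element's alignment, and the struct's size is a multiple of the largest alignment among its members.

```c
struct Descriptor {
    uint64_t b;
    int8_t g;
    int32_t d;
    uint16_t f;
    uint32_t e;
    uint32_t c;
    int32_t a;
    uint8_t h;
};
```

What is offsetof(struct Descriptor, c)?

@0: b [8B, align 8] → 8
@8: g [1B, align 1] → 9
+3 pad (align 4)
@12: d [4B, align 4] → 16
@16: f [2B, align 2] → 18
+2 pad (align 4)
@20: e [4B, align 4] → 24
@24: c [4B, align 4] → 28

24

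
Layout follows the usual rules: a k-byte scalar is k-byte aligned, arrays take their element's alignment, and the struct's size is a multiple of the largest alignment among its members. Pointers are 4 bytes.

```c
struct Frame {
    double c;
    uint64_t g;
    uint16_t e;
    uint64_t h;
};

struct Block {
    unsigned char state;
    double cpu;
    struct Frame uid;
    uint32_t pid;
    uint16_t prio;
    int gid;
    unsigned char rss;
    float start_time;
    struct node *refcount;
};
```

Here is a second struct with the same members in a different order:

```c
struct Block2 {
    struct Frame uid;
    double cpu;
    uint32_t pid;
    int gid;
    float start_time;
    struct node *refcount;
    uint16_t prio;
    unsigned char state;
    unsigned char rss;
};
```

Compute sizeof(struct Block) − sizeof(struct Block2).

Frame: 0..8  c  (8B, 8-aligned); 8..16  g  (8B, 8-aligned); 16..18  e  (2B, 2-aligned); 18..24  -- padding (6B); 24..32  h  (8B, 8-aligned); sizeof = 32, alignof = 8
0..1  state  (1B, 1-aligned)
1..8  -- padding (7B)
8..16  cpu  (8B, 8-aligned)
16..48  uid  (32B, 8-aligned)
48..52  pid  (4B, 4-aligned)
52..54  prio  (2B, 2-aligned)
54..56  -- padding (2B)
56..60  gid  (4B, 4-aligned)
60..61  rss  (1B, 1-aligned)
61..64  -- padding (3B)
64..68  start_time  (4B, 4-aligned)
68..72  refcount  (4B, 4-aligned)
sizeof = 72, alignof = 8
— Block2 —
0..32  uid  (32B, 8-aligned)
32..40  cpu  (8B, 8-aligned)
40..44  pid  (4B, 4-aligned)
44..48  gid  (4B, 4-aligned)
48..52  start_time  (4B, 4-aligned)
52..56  refcount  (4B, 4-aligned)
56..58  prio  (2B, 2-aligned)
58..59  state  (1B, 1-aligned)
59..60  rss  (1B, 1-aligned)
60..64  -- tail padding (4B)
sizeof = 64, alignof = 8
72 − 64 = 8

8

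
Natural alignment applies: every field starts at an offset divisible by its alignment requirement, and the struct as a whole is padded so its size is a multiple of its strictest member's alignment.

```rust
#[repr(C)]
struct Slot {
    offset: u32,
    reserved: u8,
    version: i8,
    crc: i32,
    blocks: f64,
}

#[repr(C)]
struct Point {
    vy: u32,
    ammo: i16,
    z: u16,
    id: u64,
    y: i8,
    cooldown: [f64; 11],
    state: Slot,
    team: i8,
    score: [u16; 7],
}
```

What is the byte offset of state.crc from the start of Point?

Slot: offset at 0 (size 4, align 4) → ends 4; reserved at 4 (size 1, align 1) → ends 5; version at 5 (size 1, align 1) → ends 6; pad 2 to align 4 for crc; crc at 8 (size 4, align 4) → ends 12; pad 4 to align 8 for blocks; blocks at 16 (size 8, align 8) → ends 24; total 24 bytes, alignment 8
vy at 0 (size 4, align 4) → ends 4
ammo at 4 (size 2, align 2) → ends 6
z at 6 (size 2, align 2) → ends 8
id at 8 (size 8, align 8) → ends 16
y at 16 (size 1, align 1) → ends 17
pad 7 to align 8 for cooldown
cooldown at 24 (size 88, align 8) → ends 112
state at 112 (size 24, align 8) → ends 136
within Slot: crc at 8
112 + 8 = 120

120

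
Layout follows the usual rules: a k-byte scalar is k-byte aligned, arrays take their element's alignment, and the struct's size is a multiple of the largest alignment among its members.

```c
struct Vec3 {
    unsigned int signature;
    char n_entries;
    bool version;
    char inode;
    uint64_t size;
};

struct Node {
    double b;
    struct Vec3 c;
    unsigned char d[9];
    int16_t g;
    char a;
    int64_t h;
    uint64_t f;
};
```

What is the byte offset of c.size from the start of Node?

Vec3: 0..4  signature  (4B, 4-aligned); 4..5  n_entries  (1B, 1-aligned); 5..6  version  (1B, 1-aligned); 6..7  inode  (1B, 1-aligned); 7..8  -- padding (1B); 8..16  size  (8B, 8-aligned); sizeof = 16, alignof = 8
0..8  b  (8B, 8-aligned)
8..24  c  (16B, 8-aligned)
within Vec3: size at 8
8 + 8 = 16

16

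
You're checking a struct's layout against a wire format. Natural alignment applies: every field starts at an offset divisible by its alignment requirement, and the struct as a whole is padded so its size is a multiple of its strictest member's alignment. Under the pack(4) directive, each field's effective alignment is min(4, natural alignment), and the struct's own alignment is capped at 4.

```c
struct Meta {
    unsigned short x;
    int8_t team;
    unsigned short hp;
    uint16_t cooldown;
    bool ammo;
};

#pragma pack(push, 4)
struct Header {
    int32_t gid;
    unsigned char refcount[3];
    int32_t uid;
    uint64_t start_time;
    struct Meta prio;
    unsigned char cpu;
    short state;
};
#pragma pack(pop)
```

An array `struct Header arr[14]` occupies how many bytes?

Meta: x at 0 (size 2, align 2) → ends 2; team at 2 (size 1, align 1) → ends 3; pad 1 to align 2 for hp; hp at 4 (size 2, align 2) → ends 6; cooldown at 6 (size 2, align 2) → ends 8; ammo at 8 (size 1, align 1) → ends 9; tail pad 1 to reach multiple of 2; total 10 bytes, alignment 2
gid at 0 (size 4, align 4) → ends 4
refcount at 4 (size 3, align 1) → ends 7
pad 1 to align 4 for uid
uid at 8 (size 4, align 4) → ends 12
start_time at 12 (size 8, align 4) → ends 20
prio at 20 (size 10, align 2) → ends 30
cpu at 30 (size 1, align 1) → ends 31
pad 1 to align 2 for state
state at 32 (size 2, align 2) → ends 34
tail pad 2 to reach multiple of 4
total 36 bytes, alignment 4
array of 14: 14 × 36 = 504

504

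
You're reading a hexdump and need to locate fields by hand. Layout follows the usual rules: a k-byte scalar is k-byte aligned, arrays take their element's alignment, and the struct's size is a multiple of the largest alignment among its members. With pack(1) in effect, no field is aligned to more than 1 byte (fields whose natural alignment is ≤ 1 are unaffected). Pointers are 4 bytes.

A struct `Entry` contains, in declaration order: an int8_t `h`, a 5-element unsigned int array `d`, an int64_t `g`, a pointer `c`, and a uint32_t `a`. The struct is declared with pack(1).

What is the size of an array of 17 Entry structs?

h at 0 (size 1, align 1) → ends 1
d at 1 (size 20, align 1) → ends 21
g at 21 (size 8, align 1) → ends 29
c at 29 (size 4, align 1) → ends 33
a at 33 (size 4, align 1) → ends 37
total 37 bytes, alignment 1
array of 17: 17 × 37 = 629

629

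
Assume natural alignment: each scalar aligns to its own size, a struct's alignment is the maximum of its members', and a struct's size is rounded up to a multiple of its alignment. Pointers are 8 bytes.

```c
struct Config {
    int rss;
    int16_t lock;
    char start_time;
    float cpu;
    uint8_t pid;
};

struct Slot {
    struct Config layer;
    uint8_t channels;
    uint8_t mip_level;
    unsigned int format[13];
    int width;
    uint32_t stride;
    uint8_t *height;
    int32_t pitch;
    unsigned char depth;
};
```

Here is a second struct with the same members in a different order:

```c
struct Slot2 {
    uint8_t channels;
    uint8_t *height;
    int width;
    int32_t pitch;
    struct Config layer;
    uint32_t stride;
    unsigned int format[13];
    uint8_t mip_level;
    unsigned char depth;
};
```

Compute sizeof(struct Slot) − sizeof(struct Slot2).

-8

Config: @0: rss [4B, align 4] → 4; @4: lock [2B, align 2] → 6; @6: start_time [1B, align 1] → 7; +1 pad (align 4); @8: cpu [4B, align 4] → 12; @12: pid [1B, align 1] → 13; +3 tail pad (align 4); size 16, align 4
@0: layer [16B, align 4] → 16
@16: channels [1B, align 1] → 17
@17: mip_level [1B, align 1] → 18
+2 pad (align 4)
@20: format [52B, align 4] → 72
@72: width [4B, align 4] → 76
@76: stride [4B, align 4] → 80
@80: height [8B, align 8] → 88
@88: pitch [4B, align 4] → 92
@92: depth [1B, align 1] → 93
+3 tail pad (align 8)
size 96, align 8
— Slot2 —
@0: channels [1B, align 1] → 1
+7 pad (align 8)
@8: height [8B, align 8] → 16
@16: width [4B, align 4] → 20
@20: pitch [4B, align 4] → 24
@24: layer [16B, align 4] → 40
@40: stride [4B, align 4] → 44
@44: format [52B, align 4] → 96
@96: mip_level [1B, align 1] → 97
@97: depth [1B, align 1] → 98
+6 tail pad (align 8)
size 104, align 8
96 − 104 = -8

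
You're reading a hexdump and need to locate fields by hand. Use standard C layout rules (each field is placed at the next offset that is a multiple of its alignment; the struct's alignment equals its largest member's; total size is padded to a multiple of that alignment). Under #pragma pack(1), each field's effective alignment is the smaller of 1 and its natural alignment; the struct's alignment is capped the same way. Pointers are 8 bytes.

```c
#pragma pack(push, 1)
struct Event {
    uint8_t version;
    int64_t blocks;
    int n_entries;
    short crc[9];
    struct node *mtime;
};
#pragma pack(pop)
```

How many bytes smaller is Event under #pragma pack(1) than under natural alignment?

9

natural layout:
  version at 0 (size 1, align 1) → ends 1
  pad 7 to align 8 for blocks
  blocks at 8 (size 8, align 8) → ends 16
  n_entries at 16 (size 4, align 4) → ends 20
  crc at 20 (size 18, align 2) → ends 38
  pad 2 to align 8 for mtime
  mtime at 40 (size 8, align 8) → ends 48
  total 48 bytes, alignment 8
packed(1) layout:
  version at 0 (size 1, align 1) → ends 1
  blocks at 1 (size 8, align 1) → ends 9
  n_entries at 9 (size 4, align 1) → ends 13
  crc at 13 (size 18, align 1) → ends 31
  mtime at 31 (size 8, align 1) → ends 39
  total 39 bytes, alignment 1
48 − 39 = 9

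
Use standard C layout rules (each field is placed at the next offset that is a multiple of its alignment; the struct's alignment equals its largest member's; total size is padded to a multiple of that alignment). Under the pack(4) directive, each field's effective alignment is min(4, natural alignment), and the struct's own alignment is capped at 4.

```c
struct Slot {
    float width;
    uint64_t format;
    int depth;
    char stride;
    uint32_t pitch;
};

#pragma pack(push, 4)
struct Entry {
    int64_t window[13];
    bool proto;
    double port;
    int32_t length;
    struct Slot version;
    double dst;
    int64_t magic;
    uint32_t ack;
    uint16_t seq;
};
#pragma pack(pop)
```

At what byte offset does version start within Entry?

Slot: @0: width [4B, align 4] → 4; +4 pad (align 8); @8: format [8B, align 8] → 16; @16: depth [4B, align 4] → 20; @20: stride [1B, align 1] → 21; +3 pad (align 4); @24: pitch [4B, align 4] → 28; +4 tail pad (align 8); size 32, align 8
@0: window [104B, align 4] → 104
@104: proto [1B, align 1] → 105
+3 pad (align 4)
@108: port [8B, align 4] → 116
@116: length [4B, align 4] → 120
@120: version [32B, align 4] → 152

120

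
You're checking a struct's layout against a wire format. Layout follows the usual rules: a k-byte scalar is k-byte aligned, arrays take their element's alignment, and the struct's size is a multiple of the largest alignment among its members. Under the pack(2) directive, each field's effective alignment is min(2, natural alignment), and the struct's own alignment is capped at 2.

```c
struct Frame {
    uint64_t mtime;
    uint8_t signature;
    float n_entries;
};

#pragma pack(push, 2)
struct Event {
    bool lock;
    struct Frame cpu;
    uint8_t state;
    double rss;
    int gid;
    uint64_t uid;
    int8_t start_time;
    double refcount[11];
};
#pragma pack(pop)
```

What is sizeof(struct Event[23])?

Frame: 0..8  mtime  (8B, 8-aligned); 8..9  signature  (1B, 1-aligned); 9..12  -- padding (3B); 12..16  n_entries  (4B, 4-aligned); sizeof = 16, alignof = 8
0..1  lock  (1B, 1-aligned)
1..2  -- padding (1B)
2..18  cpu  (16B, 2-aligned)
18..19  state  (1B, 1-aligned)
19..20  -- padding (1B)
20..28  rss  (8B, 2-aligned)
28..32  gid  (4B, 2-aligned)
32..40  uid  (8B, 2-aligned)
40..41  start_time  (1B, 1-aligned)
41..42  -- padding (1B)
42..130  refcount  (88B, 2-aligned)
sizeof = 130, alignof = 2
array of 23: 23 × 130 = 2990

2990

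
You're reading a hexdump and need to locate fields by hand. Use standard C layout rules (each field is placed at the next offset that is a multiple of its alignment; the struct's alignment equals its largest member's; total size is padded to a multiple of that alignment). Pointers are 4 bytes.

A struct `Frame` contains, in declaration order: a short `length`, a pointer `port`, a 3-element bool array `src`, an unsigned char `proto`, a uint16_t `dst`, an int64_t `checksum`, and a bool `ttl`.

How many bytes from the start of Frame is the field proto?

11

@0: length [2B, align 2] → 2
+2 pad (align 4)
@4: port [4B, align 4] → 8
@8: src [3B, align 1] → 11
@11: proto [1B, align 1] → 12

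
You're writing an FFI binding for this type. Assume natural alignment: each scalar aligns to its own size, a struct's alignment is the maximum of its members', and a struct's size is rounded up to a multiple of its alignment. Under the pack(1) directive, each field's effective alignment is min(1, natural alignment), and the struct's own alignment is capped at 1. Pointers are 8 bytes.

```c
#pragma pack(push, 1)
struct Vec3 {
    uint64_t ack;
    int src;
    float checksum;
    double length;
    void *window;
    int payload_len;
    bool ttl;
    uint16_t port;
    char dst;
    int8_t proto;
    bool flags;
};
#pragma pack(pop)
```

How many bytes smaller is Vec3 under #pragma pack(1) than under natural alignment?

natural layout:
  @0: ack [8B, align 8] → 8
  @8: src [4B, align 4] → 12
  @12: checksum [4B, align 4] → 16
  @16: length [8B, align 8] → 24
  @24: window [8B, align 8] → 32
  @32: payload_len [4B, align 4] → 36
  @36: ttl [1B, align 1] → 37
  +1 pad (align 2)
  @38: port [2B, align 2] → 40
  @40: dst [1B, align 1] → 41
  @41: proto [1B, align 1] → 42
  @42: flags [1B, align 1] → 43
  +5 tail pad (align 8)
  size 48, align 8
packed(1) layout:
  @0: ack [8B, align 1] → 8
  @8: src [4B, align 1] → 12
  @12: checksum [4B, align 1] → 16
  @16: length [8B, align 1] → 24
  @24: window [8B, align 1] → 32
  @32: payload_len [4B, align 1] → 36
  @36: ttl [1B, align 1] → 37
  @37: port [2B, align 1] → 39
  @39: dst [1B, align 1] → 40
  @40: proto [1B, align 1] → 41
  @41: flags [1B, align 1] → 42
  size 42, align 1
48 − 42 = 6

6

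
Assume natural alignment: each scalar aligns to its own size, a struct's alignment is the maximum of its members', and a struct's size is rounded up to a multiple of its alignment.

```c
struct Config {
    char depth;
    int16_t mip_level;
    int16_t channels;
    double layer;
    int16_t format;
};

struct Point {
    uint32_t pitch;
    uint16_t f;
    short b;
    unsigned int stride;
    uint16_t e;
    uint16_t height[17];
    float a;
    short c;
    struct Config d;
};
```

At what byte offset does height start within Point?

14

Config: 0..1  depth  (1B, 1-aligned); 1..2  -- padding (1B); 2..4  mip_level  (2B, 2-aligned); 4..6  channels  (2B, 2-aligned); 6..8  -- padding (2B); 8..16  layer  (8B, 8-aligned); 16..18  format  (2B, 2-aligned); 18..24  -- tail padding (6B); sizeof = 24, alignof = 8
0..4  pitch  (4B, 4-aligned)
4..6  f  (2B, 2-aligned)
6..8  b  (2B, 2-aligned)
8..12  stride  (4B, 4-aligned)
12..14  e  (2B, 2-aligned)
14..48  height  (34B, 2-aligned)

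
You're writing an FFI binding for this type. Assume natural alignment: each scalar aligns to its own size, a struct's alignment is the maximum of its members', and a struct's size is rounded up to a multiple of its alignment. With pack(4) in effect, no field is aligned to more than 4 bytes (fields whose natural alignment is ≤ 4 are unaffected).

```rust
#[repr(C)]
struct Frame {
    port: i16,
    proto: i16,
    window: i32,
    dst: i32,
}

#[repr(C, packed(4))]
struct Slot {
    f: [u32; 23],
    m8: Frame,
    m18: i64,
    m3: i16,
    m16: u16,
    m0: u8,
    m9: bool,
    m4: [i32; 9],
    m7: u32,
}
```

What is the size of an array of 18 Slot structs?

Frame: 0..2  port  (2B, 2-aligned); 2..4  proto  (2B, 2-aligned); 4..8  window  (4B, 4-aligned); 8..12  dst  (4B, 4-aligned); sizeof = 12, alignof = 4
0..92  f  (92B, 4-aligned)
92..104  m8  (12B, 4-aligned)
104..112  m18  (8B, 4-aligned)
112..114  m3  (2B, 2-aligned)
114..116  m16  (2B, 2-aligned)
116..117  m0  (1B, 1-aligned)
117..118  m9  (1B, 1-aligned)
118..120  -- padding (2B)
120..156  m4  (36B, 4-aligned)
156..160  m7  (4B, 4-aligned)
sizeof = 160, alignof = 4
array of 18: 18 × 160 = 2880

2880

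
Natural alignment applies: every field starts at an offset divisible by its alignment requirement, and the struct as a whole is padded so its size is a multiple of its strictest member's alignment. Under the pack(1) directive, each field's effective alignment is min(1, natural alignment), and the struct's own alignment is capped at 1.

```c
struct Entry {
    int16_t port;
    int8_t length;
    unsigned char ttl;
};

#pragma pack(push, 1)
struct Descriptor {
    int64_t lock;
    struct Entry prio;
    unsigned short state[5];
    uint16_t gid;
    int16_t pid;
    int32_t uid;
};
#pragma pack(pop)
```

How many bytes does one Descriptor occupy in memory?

30 bytes

Entry: port at 0 (size 2, align 2) → ends 2; length at 2 (size 1, align 1) → ends 3; ttl at 3 (size 1, align 1) → ends 4; total 4 bytes, alignment 2
lock at 0 (size 8, align 1) → ends 8
prio at 8 (size 4, align 1) → ends 12
state at 12 (size 10, align 1) → ends 22
gid at 22 (size 2, align 1) → ends 24
pid at 24 (size 2, align 1) → ends 26
uid at 26 (size 4, align 1) → ends 30
total 30 bytes, alignment 1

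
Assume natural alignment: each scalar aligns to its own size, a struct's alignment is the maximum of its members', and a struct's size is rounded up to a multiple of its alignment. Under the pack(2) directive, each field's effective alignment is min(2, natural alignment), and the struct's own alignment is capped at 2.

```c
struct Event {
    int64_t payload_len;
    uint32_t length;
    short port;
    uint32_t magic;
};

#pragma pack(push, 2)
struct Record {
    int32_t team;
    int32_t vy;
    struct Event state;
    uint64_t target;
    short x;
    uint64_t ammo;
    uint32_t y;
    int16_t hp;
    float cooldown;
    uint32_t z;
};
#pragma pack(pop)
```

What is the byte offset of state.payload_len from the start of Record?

8

Event: payload_len at 0 (size 8, align 8) → ends 8; length at 8 (size 4, align 4) → ends 12; port at 12 (size 2, align 2) → ends 14; pad 2 to align 4 for magic; magic at 16 (size 4, align 4) → ends 20; tail pad 4 to reach multiple of 8; total 24 bytes, alignment 8
team at 0 (size 4, align 2) → ends 4
vy at 4 (size 4, align 2) → ends 8
state at 8 (size 24, align 2) → ends 32
within Event: payload_len at 0
8 + 0 = 8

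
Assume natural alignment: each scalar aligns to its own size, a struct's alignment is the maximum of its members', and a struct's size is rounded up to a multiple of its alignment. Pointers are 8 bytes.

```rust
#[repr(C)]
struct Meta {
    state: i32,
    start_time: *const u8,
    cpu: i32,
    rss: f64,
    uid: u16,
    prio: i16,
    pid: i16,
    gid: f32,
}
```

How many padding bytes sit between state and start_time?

4

0..4  state  (4B, 4-aligned)
4..8  -- padding (4B)
8..16  start_time  (8B, 8-aligned)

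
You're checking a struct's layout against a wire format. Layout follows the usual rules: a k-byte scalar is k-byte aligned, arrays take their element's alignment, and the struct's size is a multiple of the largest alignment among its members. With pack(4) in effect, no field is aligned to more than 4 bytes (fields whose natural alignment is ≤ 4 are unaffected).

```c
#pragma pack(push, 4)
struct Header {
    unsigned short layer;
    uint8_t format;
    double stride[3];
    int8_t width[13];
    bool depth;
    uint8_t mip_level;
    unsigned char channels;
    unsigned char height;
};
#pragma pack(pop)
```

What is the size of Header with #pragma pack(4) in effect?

0..2  layer  (2B, 2-aligned)
2..3  format  (1B, 1-aligned)
3..4  -- padding (1B)
4..28  stride  (24B, 4-aligned)
28..41  width  (13B, 1-aligned)
41..42  depth  (1B, 1-aligned)
42..43  mip_level  (1B, 1-aligned)
43..44  channels  (1B, 1-aligned)
44..45  height  (1B, 1-aligned)
45..48  -- tail padding (3B)
sizeof = 48, alignof = 4

48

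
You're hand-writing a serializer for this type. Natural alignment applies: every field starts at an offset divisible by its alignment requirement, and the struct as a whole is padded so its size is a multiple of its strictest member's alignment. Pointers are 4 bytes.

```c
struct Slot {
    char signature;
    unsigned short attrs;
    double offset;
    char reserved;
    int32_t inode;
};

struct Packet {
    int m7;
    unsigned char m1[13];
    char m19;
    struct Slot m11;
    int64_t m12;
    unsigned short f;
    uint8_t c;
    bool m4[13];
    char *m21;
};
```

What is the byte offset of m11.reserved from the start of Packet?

Slot: signature at 0 (size 1, align 1) → ends 1; pad 1 to align 2 for attrs; attrs at 2 (size 2, align 2) → ends 4; pad 4 to align 8 for offset; offset at 8 (size 8, align 8) → ends 16; reserved at 16 (size 1, align 1) → ends 17; pad 3 to align 4 for inode; inode at 20 (size 4, align 4) → ends 24; total 24 bytes, alignment 8
m7 at 0 (size 4, align 4) → ends 4
m1 at 4 (size 13, align 1) → ends 17
m19 at 17 (size 1, align 1) → ends 18
pad 6 to align 8 for m11
m11 at 24 (size 24, align 8) → ends 48
within Slot: reserved at 16
24 + 16 = 40

40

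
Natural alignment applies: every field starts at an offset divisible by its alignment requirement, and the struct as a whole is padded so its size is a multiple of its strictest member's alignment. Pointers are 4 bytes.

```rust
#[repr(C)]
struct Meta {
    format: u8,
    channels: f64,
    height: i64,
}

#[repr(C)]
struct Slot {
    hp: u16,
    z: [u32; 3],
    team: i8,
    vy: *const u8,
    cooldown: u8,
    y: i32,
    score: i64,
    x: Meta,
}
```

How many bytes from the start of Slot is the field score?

32

Meta: format at 0 (size 1, align 1) → ends 1; pad 7 to align 8 for channels; channels at 8 (size 8, align 8) → ends 16; height at 16 (size 8, align 8) → ends 24; total 24 bytes, alignment 8
hp at 0 (size 2, align 2) → ends 2
pad 2 to align 4 for z
z at 4 (size 12, align 4) → ends 16
team at 16 (size 1, align 1) → ends 17
pad 3 to align 4 for vy
vy at 20 (size 4, align 4) → ends 24
cooldown at 24 (size 1, align 1) → ends 25
pad 3 to align 4 for y
y at 28 (size 4, align 4) → ends 32
score at 32 (size 8, align 8) → ends 40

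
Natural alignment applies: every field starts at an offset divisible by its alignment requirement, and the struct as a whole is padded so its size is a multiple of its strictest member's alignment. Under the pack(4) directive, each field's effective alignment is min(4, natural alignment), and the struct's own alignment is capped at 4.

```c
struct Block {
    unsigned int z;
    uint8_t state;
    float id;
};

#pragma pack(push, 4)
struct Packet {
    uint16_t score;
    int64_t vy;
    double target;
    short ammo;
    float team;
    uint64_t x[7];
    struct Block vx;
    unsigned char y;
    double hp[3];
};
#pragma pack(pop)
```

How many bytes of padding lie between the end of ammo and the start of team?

2

Block: z at 0 (size 4, align 4) → ends 4; state at 4 (size 1, align 1) → ends 5; pad 3 to align 4 for id; id at 8 (size 4, align 4) → ends 12; total 12 bytes, alignment 4
score at 0 (size 2, align 2) → ends 2
pad 2 to align 4 for vy
vy at 4 (size 8, align 4) → ends 12
target at 12 (size 8, align 4) → ends 20
ammo at 20 (size 2, align 2) → ends 22
pad 2 to align 4 for team
team at 24 (size 4, align 4) → ends 28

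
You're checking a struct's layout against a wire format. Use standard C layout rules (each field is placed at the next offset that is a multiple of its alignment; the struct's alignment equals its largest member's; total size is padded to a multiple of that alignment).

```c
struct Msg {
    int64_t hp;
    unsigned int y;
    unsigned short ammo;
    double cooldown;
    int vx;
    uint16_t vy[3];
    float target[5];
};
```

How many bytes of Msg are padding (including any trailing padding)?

4

@0: hp [8B, align 8] → 8
@8: y [4B, align 4] → 12
@12: ammo [2B, align 2] → 14
+2 pad (align 8)
@16: cooldown [8B, align 8] → 24
@24: vx [4B, align 4] → 28
@28: vy [6B, align 2] → 34
+2 pad (align 4)
@36: target [20B, align 4] → 56
size 56, align 8
data bytes 52, size 56 → padding 4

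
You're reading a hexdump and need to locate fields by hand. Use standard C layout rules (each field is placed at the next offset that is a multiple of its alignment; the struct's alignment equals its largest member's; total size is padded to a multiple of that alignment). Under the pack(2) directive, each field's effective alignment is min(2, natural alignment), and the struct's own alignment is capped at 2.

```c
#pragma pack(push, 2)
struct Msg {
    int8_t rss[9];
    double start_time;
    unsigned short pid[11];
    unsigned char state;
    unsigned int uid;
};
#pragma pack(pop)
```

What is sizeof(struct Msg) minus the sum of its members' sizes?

0..9  rss  (9B, 1-aligned)
9..10  -- padding (1B)
10..18  start_time  (8B, 2-aligned)
18..40  pid  (22B, 2-aligned)
40..41  state  (1B, 1-aligned)
41..42  -- padding (1B)
42..46  uid  (4B, 2-aligned)
sizeof = 46, alignof = 2
data bytes 44, size 46 → padding 2

2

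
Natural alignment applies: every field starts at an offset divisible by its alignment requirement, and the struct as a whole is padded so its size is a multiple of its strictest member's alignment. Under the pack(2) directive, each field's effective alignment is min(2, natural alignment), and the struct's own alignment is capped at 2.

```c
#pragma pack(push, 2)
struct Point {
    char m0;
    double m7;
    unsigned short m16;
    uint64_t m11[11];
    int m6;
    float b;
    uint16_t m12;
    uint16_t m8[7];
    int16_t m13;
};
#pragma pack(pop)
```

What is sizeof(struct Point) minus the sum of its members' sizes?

1

@0: m0 [1B, align 1] → 1
+1 pad (align 2)
@2: m7 [8B, align 2] → 10
@10: m16 [2B, align 2] → 12
@12: m11 [88B, align 2] → 100
@100: m6 [4B, align 2] → 104
@104: b [4B, align 2] → 108
@108: m12 [2B, align 2] → 110
@110: m8 [14B, align 2] → 124
@124: m13 [2B, align 2] → 126
size 126, align 2
data bytes 125, size 126 → padding 1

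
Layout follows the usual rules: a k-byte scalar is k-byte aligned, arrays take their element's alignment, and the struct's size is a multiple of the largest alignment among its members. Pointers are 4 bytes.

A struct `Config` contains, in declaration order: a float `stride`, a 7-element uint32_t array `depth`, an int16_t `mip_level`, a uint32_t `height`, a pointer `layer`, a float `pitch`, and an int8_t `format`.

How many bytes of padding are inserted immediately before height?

2

stride at 0 (size 4, align 4) → ends 4
depth at 4 (size 28, align 4) → ends 32
mip_level at 32 (size 2, align 2) → ends 34
pad 2 to align 4 for height
height at 36 (size 4, align 4) → ends 40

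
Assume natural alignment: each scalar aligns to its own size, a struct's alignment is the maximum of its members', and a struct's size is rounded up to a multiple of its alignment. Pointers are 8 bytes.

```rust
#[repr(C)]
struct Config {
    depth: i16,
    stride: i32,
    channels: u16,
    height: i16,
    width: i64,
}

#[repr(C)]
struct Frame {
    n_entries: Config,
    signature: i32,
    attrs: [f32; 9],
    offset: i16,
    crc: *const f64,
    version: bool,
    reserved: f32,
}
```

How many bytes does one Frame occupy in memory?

Config: @0: depth [2B, align 2] → 2; +2 pad (align 4); @4: stride [4B, align 4] → 8; @8: channels [2B, align 2] → 10; @10: height [2B, align 2] → 12; +4 pad (align 8); @16: width [8B, align 8] → 24; size 24, align 8
@0: n_entries [24B, align 8] → 24
@24: signature [4B, align 4] → 28
@28: attrs [36B, align 4] → 64
@64: offset [2B, align 2] → 66
+6 pad (align 8)
@72: crc [8B, align 8] → 80
@80: version [1B, align 1] → 81
+3 pad (align 4)
@84: reserved [4B, align 4] → 88
size 88, align 8

88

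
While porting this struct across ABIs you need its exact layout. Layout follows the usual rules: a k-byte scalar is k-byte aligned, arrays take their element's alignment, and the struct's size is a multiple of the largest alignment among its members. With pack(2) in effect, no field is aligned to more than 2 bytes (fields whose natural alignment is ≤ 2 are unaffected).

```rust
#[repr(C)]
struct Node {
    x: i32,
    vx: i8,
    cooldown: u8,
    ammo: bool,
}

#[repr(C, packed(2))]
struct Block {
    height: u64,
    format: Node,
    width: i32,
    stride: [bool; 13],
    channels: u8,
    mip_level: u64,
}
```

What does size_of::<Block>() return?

Node: 0..4  x  (4B, 4-aligned); 4..5  vx  (1B, 1-aligned); 5..6  cooldown  (1B, 1-aligned); 6..7  ammo  (1B, 1-aligned); 7..8  -- tail padding (1B); sizeof = 8, alignof = 4
0..8  height  (8B, 2-aligned)
8..16  format  (8B, 2-aligned)
16..20  width  (4B, 2-aligned)
20..33  stride  (13B, 1-aligned)
33..34  channels  (1B, 1-aligned)
34..42  mip_level  (8B, 2-aligned)
sizeof = 42, alignof = 2

42 bytes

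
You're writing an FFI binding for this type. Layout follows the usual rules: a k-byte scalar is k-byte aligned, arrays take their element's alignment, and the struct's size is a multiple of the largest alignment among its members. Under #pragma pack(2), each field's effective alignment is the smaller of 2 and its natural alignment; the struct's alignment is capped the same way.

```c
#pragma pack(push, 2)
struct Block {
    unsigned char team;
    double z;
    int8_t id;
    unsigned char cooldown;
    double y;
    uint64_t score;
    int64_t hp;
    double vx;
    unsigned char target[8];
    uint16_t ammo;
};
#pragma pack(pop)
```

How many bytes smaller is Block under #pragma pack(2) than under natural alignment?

18

natural layout:
  team at 0 (size 1, align 1) → ends 1
  pad 7 to align 8 for z
  z at 8 (size 8, align 8) → ends 16
  id at 16 (size 1, align 1) → ends 17
  cooldown at 17 (size 1, align 1) → ends 18
  pad 6 to align 8 for y
  y at 24 (size 8, align 8) → ends 32
  score at 32 (size 8, align 8) → ends 40
  hp at 40 (size 8, align 8) → ends 48
  vx at 48 (size 8, align 8) → ends 56
  target at 56 (size 8, align 1) → ends 64
  ammo at 64 (size 2, align 2) → ends 66
  tail pad 6 to reach multiple of 8
  total 72 bytes, alignment 8
packed(2) layout:
  team at 0 (size 1, align 1) → ends 1
  pad 1 to align 2 for z
  z at 2 (size 8, align 2) → ends 10
  id at 10 (size 1, align 1) → ends 11
  cooldown at 11 (size 1, align 1) → ends 12
  y at 12 (size 8, align 2) → ends 20
  score at 20 (size 8, align 2) → ends 28
  hp at 28 (size 8, align 2) → ends 36
  vx at 36 (size 8, align 2) → ends 44
  target at 44 (size 8, align 1) → ends 52
  ammo at 52 (size 2, align 2) → ends 54
  total 54 bytes, alignment 2
72 − 54 = 18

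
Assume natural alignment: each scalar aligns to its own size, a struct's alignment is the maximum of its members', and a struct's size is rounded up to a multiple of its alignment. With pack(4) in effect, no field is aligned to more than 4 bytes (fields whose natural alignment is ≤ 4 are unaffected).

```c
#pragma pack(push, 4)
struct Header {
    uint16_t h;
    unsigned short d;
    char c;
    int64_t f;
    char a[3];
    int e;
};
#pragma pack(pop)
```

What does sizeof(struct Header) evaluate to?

24

@0: h [2B, align 2] → 2
@2: d [2B, align 2] → 4
@4: c [1B, align 1] → 5
+3 pad (align 4)
@8: f [8B, align 4] → 16
@16: a [3B, align 1] → 19
+1 pad (align 4)
@20: e [4B, align 4] → 24
size 24, align 4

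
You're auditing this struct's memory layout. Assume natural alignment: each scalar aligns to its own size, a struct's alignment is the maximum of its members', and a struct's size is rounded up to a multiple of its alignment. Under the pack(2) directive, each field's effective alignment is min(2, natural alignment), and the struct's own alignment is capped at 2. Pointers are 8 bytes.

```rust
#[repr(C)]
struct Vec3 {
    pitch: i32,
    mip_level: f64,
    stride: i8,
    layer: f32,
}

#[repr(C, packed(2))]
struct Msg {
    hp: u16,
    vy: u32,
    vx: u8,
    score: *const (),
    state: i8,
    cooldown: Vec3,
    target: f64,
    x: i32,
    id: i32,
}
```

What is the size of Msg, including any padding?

Vec3: pitch at 0 (size 4, align 4) → ends 4; pad 4 to align 8 for mip_level; mip_level at 8 (size 8, align 8) → ends 16; stride at 16 (size 1, align 1) → ends 17; pad 3 to align 4 for layer; layer at 20 (size 4, align 4) → ends 24; total 24 bytes, alignment 8
hp at 0 (size 2, align 2) → ends 2
vy at 2 (size 4, align 2) → ends 6
vx at 6 (size 1, align 1) → ends 7
pad 1 to align 2 for score
score at 8 (size 8, align 2) → ends 16
state at 16 (size 1, align 1) → ends 17
pad 1 to align 2 for cooldown
cooldown at 18 (size 24, align 2) → ends 42
target at 42 (size 8, align 2) → ends 50
x at 50 (size 4, align 2) → ends 54
id at 54 (size 4, align 2) → ends 58
total 58 bytes, alignment 2

58 bytes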